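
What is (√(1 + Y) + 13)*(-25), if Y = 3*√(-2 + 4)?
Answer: -325 - 25*√(1 + 3*√2) ≈ -382.24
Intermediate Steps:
Y = 3*√2 ≈ 4.2426
(√(1 + Y) + 13)*(-25) = (√(1 + 3*√2) + 13)*(-25) = (13 + √(1 + 3*√2))*(-25) = -325 - 25*√(1 + 3*√2)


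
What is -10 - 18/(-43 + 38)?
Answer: -32/5 ≈ -6.4000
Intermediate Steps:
-10 - 18/(-43 + 38) = -10 - 18/(-5) = -10 - 1/5*(-18) = -10 + 18/5 = -32/5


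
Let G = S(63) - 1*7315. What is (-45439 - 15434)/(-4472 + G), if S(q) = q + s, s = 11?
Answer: 60873/11713 ≈ 5.1970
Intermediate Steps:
S(q) = 11 + q (S(q) = q + 11 = 11 + q)
G = -7241 (G = (11 + 63) - 1*7315 = 74 - 7315 = -7241)
(-45439 - 15434)/(-4472 + G) = (-45439 - 15434)/(-4472 - 7241) = -60873/(-11713) = -60873*(-1/11713) = 60873/11713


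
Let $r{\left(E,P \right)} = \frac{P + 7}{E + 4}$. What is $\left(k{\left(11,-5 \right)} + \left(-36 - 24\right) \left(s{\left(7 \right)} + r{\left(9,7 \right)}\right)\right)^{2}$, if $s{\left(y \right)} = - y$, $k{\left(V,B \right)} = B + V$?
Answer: $\frac{22071204}{169} \approx 1.306 \cdot 10^{5}$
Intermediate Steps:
$r{\left(E,P \right)} = \frac{7 + P}{4 + E}$
$\left(k{\left(11,-5 \right)} + \left(-36 - 24\right) \left(s{\left(7 \right)} + r{\left(9,7 \right)}\right)\right)^{2} = \left(\left(-5 + 11\right) + \left(-36 - 24\right) \left(\left(-1\right) 7 + \frac{7 + 7}{4 + 9}\right)\right)^{2} = \left(6 - 60 \left(-7 + \frac{1}{13} \cdot 14\right)\right)^{2} = \left(6 - 60 \left(-7 + \frac{14}{13}\right)\right)^{2} = \left(6 - - \frac{4620}{13}\right)^{2} = \left(6 + \frac{4620}{13}\right)^{2} = \left(\frac{4698}{13}\right)^{2} = \frac{22071204}{169}$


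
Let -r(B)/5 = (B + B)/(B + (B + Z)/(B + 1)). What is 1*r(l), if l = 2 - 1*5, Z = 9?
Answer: -5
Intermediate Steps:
l = -3 (l = 2 - 5 = -3)
r(B) = -10*B/(B + (9 + B)/(1 + B)) (r(B) = -5*(B + B)/(B + (B + 9)/(B + 1)) = -5*2*B/(B + (9 + B)/(1 + B)) = -10*B/(B + (9 + B)/(1 + B)))
1*r(l) = 1*(-10*(-3)*(1 - 3)/(9 + (-3)**2 + 2*(-3))) = 1*(-10*(-3)*(-2)/(9 + 9 - 6)) = 1*(-10*(-3)*(-2)/12) = 1*(-10*(-3)*1/12*(-2)) = 1*(-5) = -5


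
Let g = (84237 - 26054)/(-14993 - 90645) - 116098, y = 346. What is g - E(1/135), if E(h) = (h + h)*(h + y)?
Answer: -223528899848311/1925252550 ≈ -1.1610e+5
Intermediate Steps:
g = -12264418707/105638 (g = 58183/(-105638) - 116098 = 58183*(-1/105638) - 116098 = -58183/105638 - 116098 = -12264418707/105638 ≈ -1.1610e+5)
E(h) = 2*h*(346 + h) (E(h) = (h + h)*(h + 346) = (2*h)*(346 + h) = 2*h*(346 + h))
g - E(1/135) = -12264418707/105638 - 2*(346 + 1/135)/135 = -12264418707/105638 - 2*46711/(135*135) = -12264418707/105638 - 1*93422/18225 = -12264418707/105638 - 93422/18225 = -223528899848311/1925252550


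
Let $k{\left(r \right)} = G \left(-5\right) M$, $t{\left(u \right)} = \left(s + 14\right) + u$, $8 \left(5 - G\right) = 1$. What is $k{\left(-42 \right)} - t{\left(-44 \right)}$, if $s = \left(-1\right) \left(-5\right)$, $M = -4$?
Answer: $\frac{245}{2} \approx 122.5$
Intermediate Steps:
$G = \frac{39}{8}$ ($G = 5 - \frac{1}{8} = \frac{39}{8} \approx 4.875$)
$s = 5$
$t{\left(u \right)} = 19 + u$ ($t{\left(u \right)} = \left(5 + 14\right) + u = 19 + u$)
$k{\left(r \right)} = \frac{195}{2}$ ($k{\left(r \right)} = \frac{39}{8} \left(-5\right) \left(-4\right) = \left(- \frac{195}{8}\right) \left(-4\right) = \frac{195}{2}$)
$k{\left(-42 \right)} - t{\left(-44 \right)} = \frac{195}{2} - \left(19 - 44\right) = \frac{195}{2} - -25 = \frac{195}{2} + 25 = \frac{245}{2}$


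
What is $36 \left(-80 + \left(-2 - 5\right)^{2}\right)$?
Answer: $-1116$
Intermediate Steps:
$36 \left(-80 + \left(-2 - 5\right)^{2}\right) = 36 \left(-80 + \left(-7\right)^{2}\right) = 36 \left(-80 + 49\right) = 36 \left(-31\right) = -1116$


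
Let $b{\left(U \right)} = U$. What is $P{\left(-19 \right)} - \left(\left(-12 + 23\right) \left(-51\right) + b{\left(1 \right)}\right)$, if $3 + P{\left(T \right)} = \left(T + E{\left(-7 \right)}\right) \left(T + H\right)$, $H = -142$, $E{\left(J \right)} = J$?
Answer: $4743$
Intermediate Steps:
$P{\left(T \right)} = -3 + \left(-142 + T\right) \left(-7 + T\right)$ ($P{\left(T \right)} = -3 + \left(T - 7\right) \left(T - 142\right) = -3 + \left(-7 + T\right) \left(-142 + T\right) = -3 + \left(-142 + T\right) \left(-7 + T\right)$)
$P{\left(-19 \right)} - \left(\left(-12 + 23\right) \left(-51\right) + b{\left(1 \right)}\right) = \left(991 + \left(-19\right)^{2} - -2831\right) - \left(\left(-12 + 23\right) \left(-51\right) + 1\right) = \left(991 + 361 + 2831\right) - \left(11 \left(-51\right) + 1\right) = 4183 - \left(-561 + 1\right) = 4183 - -560 = 4183 + 560 = 4743$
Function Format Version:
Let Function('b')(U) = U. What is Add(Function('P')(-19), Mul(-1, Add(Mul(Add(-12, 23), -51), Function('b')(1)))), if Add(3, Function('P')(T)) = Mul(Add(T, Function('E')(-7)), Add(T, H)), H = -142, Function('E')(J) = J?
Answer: 4743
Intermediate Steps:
Function('P')(T) = Add(-3, Mul(Add(-142, T), Add(-7, T))) (Function('P')(T) = Add(-3, Mul(Add(T, -7), Add(T, -142))) = Add(-3, Mul(Add(-7, T), Add(-142, T))) = Add(-3, Mul(Add(-142, T), Add(-7, T))))
Add(Function('P')(-19), Mul(-1, Add(Mul(Add(-12, 23), -51), Function('b')(1)))) = Add(Add(991, Pow(-19, 2), Mul(-149, -19)), Mul(-1, Add(Mul(Add(-12, 23), -51), 1))) = Add(Add(991, 361, 2831), Mul(-1, Add(Mul(11, -51), 1))) = Add(4183, Mul(-1, Add(-561, 1))) = Add(4183, Mul(-1, -560)) = Add(4183, 560) = 4743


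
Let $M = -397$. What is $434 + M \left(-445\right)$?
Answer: $177099$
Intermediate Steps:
$434 + M \left(-445\right) = 434 - -176665 = 434 + 176665 = 177099$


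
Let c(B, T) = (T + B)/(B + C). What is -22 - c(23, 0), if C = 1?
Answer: -551/24 ≈ -22.958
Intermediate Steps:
c(B, T) = (B + T)/(1 + B) (c(B, T) = (T + B)/(B + 1) = (B + T)/(1 + B))
-22 - c(23, 0) = -22 - (23 + 0)/(1 + 23) = -22 - 23/24 = -551/24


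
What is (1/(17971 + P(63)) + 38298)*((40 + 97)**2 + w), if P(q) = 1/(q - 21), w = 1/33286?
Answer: 9029650763912480280/12561853469 ≈ 7.1882e+8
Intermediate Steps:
w = 1/33286 ≈ 3.0043e-5
P(q) = 1/(-21 + q)
(1/(17971 + P(63)) + 38298)*((40 + 97)**2 + w) = (1/(17971 + 1/(-21 + 63)) + 38298)*((40 + 97)**2 + 1/33286) = (1/(17971 + 1/42) + 38298)*(137**2 + 1/33286) = (1/(17971 + 1/42) + 38298)*(18769 + 1/33286) = (1/(754783/42) + 38298)*(624744935/33286) = (42/754783 + 38298)*(624744935/33286) = (28906679376/754783)*(624744935/33286) = 9029650763912480280/12561853469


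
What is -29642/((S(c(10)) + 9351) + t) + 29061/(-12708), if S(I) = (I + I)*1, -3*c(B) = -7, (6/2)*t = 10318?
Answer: -83169559/18066540 ≈ -4.6035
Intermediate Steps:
t = 10318/3 (t = (⅓)*10318 = 10318/3 ≈ 3439.3)
c(B) = 7/3 (c(B) = -⅓*(-7) = 7/3)
S(I) = 2*I (S(I) = (2*I)*1 = 2*I)
-29642/((S(c(10)) + 9351) + t) + 29061/(-12708) = -29642/((2*(7/3) + 9351) + 10318/3) + 29061/(-12708) = -29642/((14/3 + 9351) + 10318/3) + 29061*(-1/12708) = -29642/(28067/3 + 10318/3) - 3229/1412 = -29642/12795 - 3229/1412 = -83169559/18066540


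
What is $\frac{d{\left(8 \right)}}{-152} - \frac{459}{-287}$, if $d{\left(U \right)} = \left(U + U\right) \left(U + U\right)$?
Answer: $- \frac{463}{5453} \approx -0.084907$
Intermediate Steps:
$d{\left(U \right)} = 4 U^{2}$ ($d{\left(U \right)} = 2 U 2 U = 4 U^{2}$)
$\frac{d{\left(8 \right)}}{-152} - \frac{459}{-287} = \frac{4 \cdot 8^{2}}{-152} - \frac{459}{-287} = 4 \cdot 64 \left(- \frac{1}{152}\right) - - \frac{459}{287} = 256 \left(- \frac{1}{152}\right) + \frac{459}{287} = - \frac{32}{19} + \frac{459}{287} = - \frac{463}{5453}$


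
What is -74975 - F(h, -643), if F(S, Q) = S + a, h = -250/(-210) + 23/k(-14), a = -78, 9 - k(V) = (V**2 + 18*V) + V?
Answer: -124256581/1659 ≈ -74899.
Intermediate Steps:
k(V) = 9 - V**2 - 19*V (k(V) = 9 - ((V**2 + 18*V) + V) = 9 - (V**2 + 19*V) = 9 + (-V**2 - 19*V) = 9 - V**2 - 19*V)
h = 2458/1659 (h = -250/(-210) + 23/(9 - 1*(-14)**2 - 19*(-14)) = -250*(-1/210) + 23/(9 - 1*196 + 266) = 25/21 + 23/(9 - 196 + 266) = 25/21 + 23/79 = 2458/1659 ≈ 1.4816)
F(S, Q) = -78 + S (F(S, Q) = S - 78 = -78 + S)
-74975 - F(h, -643) = -74975 - (-78 + 2458/1659) = -74975 - 1*(-126944/1659) = -74975 + 126944/1659 = -124256581/1659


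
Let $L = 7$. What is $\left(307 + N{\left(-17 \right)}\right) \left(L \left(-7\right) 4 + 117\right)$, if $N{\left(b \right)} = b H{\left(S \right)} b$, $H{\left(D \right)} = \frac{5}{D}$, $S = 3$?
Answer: $- \frac{186914}{3} \approx -62305.0$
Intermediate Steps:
$N{\left(b \right)} = \frac{5 b^{2}}{3}$ ($N{\left(b \right)} = b \frac{5}{3} b = \frac{5 b}{3} b = \frac{5 b^{2}}{3}$)
$\left(307 + N{\left(-17 \right)}\right) \left(L \left(-7\right) 4 + 117\right) = \left(307 + \frac{5 \left(-17\right)^{2}}{3}\right) \left(7 \left(-7\right) 4 + 117\right) = \left(307 + \frac{5}{3} \cdot 289\right) \left(\left(-49\right) 4 + 117\right) = \left(307 + \frac{1445}{3}\right) \left(-196 + 117\right) = \frac{2366}{3} \left(-79\right) = - \frac{186914}{3}$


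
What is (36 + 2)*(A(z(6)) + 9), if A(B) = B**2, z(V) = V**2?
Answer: 49590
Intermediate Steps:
(36 + 2)*(A(z(6)) + 9) = (36 + 2)*((6**2)**2 + 9) = 38*(36**2 + 9) = 38*(1296 + 9) = 38*1305 = 49590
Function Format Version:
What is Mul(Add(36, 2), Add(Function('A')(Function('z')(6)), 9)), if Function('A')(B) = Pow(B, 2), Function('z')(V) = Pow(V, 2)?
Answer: 49590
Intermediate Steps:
Mul(Add(36, 2), Add(Function('A')(Function('z')(6)), 9)) = Mul(Add(36, 2), Add(Pow(Pow(6, 2), 2), 9)) = Mul(38, Add(Pow(36, 2), 9)) = Mul(38, Add(1296, 9)) = Mul(38, 1305) = 49590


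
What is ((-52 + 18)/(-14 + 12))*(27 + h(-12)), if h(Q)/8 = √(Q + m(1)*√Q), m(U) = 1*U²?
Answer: 459 + 136*√(-12 + 2*I*√3) ≈ 526.32 + 475.9*I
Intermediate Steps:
m(U) = U²
h(Q) = 8*√(Q + √Q) (h(Q) = 8*√(Q + 1²*√Q) = 8*√(Q + 1*√Q) = 8*√(Q + √Q))
((-52 + 18)/(-14 + 12))*(27 + h(-12)) = ((-52 + 18)/(-14 + 12))*(27 + 8*√(-12 + √(-12))) = (-34/(-2))*(27 + 8*√(-12 + 2*I*√3)) = (-34*(-½))*(27 + 8*√(-12 + 2*I*√3)) = 17*(27 + 8*√(-12 + 2*I*√3)) = 459 + 136*√(-12 + 2*I*√3)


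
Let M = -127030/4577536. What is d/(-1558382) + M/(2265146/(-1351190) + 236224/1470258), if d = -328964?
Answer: 307976039555278121750327/1342518682505106666632576 ≈ 0.22940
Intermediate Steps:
M = -63515/2288768 (M = -127030*1/4577536 = -63515/2288768 ≈ -0.027751)
d/(-1558382) + M/(2265146/(-1351190) + 236224/1470258) = -328964/(-1558382) - 63515/(2288768*(2265146/(-1351190) + 236224/1470258)) = -328964*(-1/1558382) - 63515/(2288768*(2265146*(-1/1351190) + 236224*(1/1470258))) = 164482/779191 - 63515/(2288768*(-1132573/675595 + 118112/735129)) = 164482/779191 - 63515/(2288768*(-752791380277/496649476755)) = 164482/779191 - 63515/2288768*(-496649476755/752791380277) = 164482/779191 + 31544691516093825/1722964821853828736 = 307976039555278121750327/1342518682505106666632576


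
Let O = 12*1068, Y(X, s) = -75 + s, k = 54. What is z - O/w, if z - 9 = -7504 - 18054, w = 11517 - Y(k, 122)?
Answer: -146529923/5735 ≈ -25550.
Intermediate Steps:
w = 11470 (w = 11517 - (-75 + 122) = 11517 - 1*47 = 11517 - 47 = 11470)
z = -25549 (z = 9 + (-7504 - 18054) = 9 - 25558 = -25549)
O = 12816
z - O/w = -25549 - 12816/11470 = -25549 - 1*6408/5735 = -25549 - 6408/5735 = -146529923/5735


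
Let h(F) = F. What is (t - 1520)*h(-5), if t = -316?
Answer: 9180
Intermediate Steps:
(t - 1520)*h(-5) = (-316 - 1520)*(-5) = -1836*(-5) = 9180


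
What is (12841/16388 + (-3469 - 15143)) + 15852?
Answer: -45218039/16388 ≈ -2759.2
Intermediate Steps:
(12841/16388 + (-3469 - 15143)) + 15852 = (12841*(1/16388) - 18612) + 15852 = (12841/16388 - 18612) + 15852 = -305000615/16388 + 15852 = -45218039/16388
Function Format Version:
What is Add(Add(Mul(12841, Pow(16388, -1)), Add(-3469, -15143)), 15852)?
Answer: Rational(-45218039, 16388) ≈ -2759.2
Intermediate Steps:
Add(Add(Mul(12841, Pow(16388, -1)), Add(-3469, -15143)), 15852) = Add(Add(Mul(12841, Rational(1, 16388)), -18612), 15852) = Add(Add(Rational(12841, 16388), -18612), 15852) = Add(Rational(-305000615, 16388), 15852) = Rational(-45218039, 16388)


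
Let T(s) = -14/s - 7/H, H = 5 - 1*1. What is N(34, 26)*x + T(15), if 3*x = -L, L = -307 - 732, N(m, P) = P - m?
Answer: -55467/20 ≈ -2773.4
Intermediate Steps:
H = 4 (H = 5 - 1 = 4)
L = -1039
T(s) = -7/4 - 14/s (T(s) = -14/s - 7/4 = -7/4 - 14/s)
x = 1039/3 (x = (-1*(-1039))/3 = (⅓)*1039 = 1039/3 ≈ 346.33)
N(34, 26)*x + T(15) = (26 - 1*34)*(1039/3) + (-7/4 - 14/15) = (26 - 34)*(1039/3) + (-7/4 - 14*1/15) = -8*1039/3 + (-7/4 - 14/15) = -8312/3 - 161/60 = -55467/20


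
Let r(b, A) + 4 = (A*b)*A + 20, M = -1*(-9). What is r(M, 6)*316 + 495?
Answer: 107935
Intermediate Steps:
M = 9
r(b, A) = 16 + b*A**2 (r(b, A) = -4 + ((A*b)*A + 20) = -4 + (b*A**2 + 20) = -4 + (20 + b*A**2) = 16 + b*A**2)
r(M, 6)*316 + 495 = (16 + 9*6**2)*316 + 495 = (16 + 9*36)*316 + 495 = (16 + 324)*316 + 495 = 340*316 + 495 = 107440 + 495 = 107935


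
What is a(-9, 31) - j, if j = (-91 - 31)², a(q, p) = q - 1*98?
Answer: -14991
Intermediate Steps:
a(q, p) = -98 + q (a(q, p) = q - 98 = -98 + q)
j = 14884 (j = (-122)² = 14884)
a(-9, 31) - j = (-98 - 9) - 1*14884 = -107 - 14884 = -14991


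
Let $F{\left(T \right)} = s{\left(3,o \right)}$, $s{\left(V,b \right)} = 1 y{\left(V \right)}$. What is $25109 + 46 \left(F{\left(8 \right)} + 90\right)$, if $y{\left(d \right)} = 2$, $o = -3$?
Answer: $29341$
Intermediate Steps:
$s{\left(V,b \right)} = 2$ ($s{\left(V,b \right)} = 1 \cdot 2 = 2$)
$F{\left(T \right)} = 2$
$25109 + 46 \left(F{\left(8 \right)} + 90\right) = 25109 + 46 \left(2 + 90\right) = 25109 + 46 \cdot 92 = 25109 + 4232 = 29341$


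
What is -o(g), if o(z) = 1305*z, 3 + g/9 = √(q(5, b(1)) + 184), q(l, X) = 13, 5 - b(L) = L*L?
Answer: 35235 - 11745*√197 ≈ -1.2961e+5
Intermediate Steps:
b(L) = 5 - L² (b(L) = 5 - L*L = 5 - L²)
g = -27 + 9*√197 (g = -27 + 9*√(13 + 184) = -27 + 9*√197 ≈ 99.321)
-o(g) = -1305*(-27 + 9*√197) = -(-35235 + 11745*√197) = 35235 - 11745*√197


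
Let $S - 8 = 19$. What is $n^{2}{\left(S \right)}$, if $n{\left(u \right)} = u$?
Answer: $729$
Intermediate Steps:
$S = 27$ ($S = 8 + 19 = 27$)
$n^{2}{\left(S \right)} = 27^{2} = 729$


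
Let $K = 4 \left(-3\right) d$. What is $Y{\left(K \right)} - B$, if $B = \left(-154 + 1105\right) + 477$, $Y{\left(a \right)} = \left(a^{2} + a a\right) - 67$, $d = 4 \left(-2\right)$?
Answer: $16937$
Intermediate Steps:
$d = -8$
$K = 96$ ($K = 4 \left(-3\right) \left(-8\right) = \left(-12\right) \left(-8\right) = 96$)
$Y{\left(a \right)} = -67 + 2 a^{2}$ ($Y{\left(a \right)} = \left(a^{2} + a^{2}\right) - 67 = 2 a^{2} - 67 = -67 + 2 a^{2}$)
$B = 1428$ ($B = 951 + 477 = 1428$)
$Y{\left(K \right)} - B = \left(-67 + 2 \cdot 96^{2}\right) - 1428 = \left(-67 + 2 \cdot 9216\right) - 1428 = \left(-67 + 18432\right) - 1428 = 18365 - 1428 = 16937$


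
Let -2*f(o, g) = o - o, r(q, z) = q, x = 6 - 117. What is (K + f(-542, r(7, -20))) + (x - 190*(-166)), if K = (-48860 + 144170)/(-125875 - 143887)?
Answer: 4239127294/134881 ≈ 31429.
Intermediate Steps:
x = -111
K = -47655/134881 (K = 95310/(-269762) = 95310*(-1/269762) = -47655/134881 ≈ -0.35331)
f(o, g) = 0 (f(o, g) = -(o - o)/2 = -1/2*0 = 0)
(K + f(-542, r(7, -20))) + (x - 190*(-166)) = (-47655/134881 + 0) + (-111 - 190*(-166)) = -47655/134881 + (-111 + 31540) = -47655/134881 + 31429 = 4239127294/134881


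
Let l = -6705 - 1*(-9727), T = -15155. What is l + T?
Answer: -12133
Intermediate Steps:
l = 3022 (l = -6705 + 9727 = 3022)
l + T = 3022 - 15155 = -12133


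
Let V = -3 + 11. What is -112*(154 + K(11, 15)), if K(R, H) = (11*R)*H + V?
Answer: -221424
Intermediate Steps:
V = 8
K(R, H) = 8 + 11*H*R (K(R, H) = (11*R)*H + 8 = 11*H*R + 8 = 8 + 11*H*R)
-112*(154 + K(11, 15)) = -112*(154 + (8 + 11*15*11)) = -112*(154 + (8 + 1815)) = -112*(154 + 1823) = -112*1977 = -221424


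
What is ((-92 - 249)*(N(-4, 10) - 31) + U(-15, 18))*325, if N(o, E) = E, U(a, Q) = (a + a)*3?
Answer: 2298075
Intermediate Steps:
U(a, Q) = 6*a (U(a, Q) = (2*a)*3 = 6*a)
((-92 - 249)*(N(-4, 10) - 31) + U(-15, 18))*325 = ((-92 - 249)*(10 - 31) + 6*(-15))*325 = (-341*(-21) - 90)*325 = (7161 - 90)*325 = 7071*325 = 2298075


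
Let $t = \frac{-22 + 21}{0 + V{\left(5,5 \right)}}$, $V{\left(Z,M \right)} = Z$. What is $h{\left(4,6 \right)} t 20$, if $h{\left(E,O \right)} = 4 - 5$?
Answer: $4$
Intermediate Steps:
$h{\left(E,O \right)} = -1$ ($h{\left(E,O \right)} = 4 - 5 = -1$)
$t = - \frac{1}{5}$ ($t = \frac{-22 + 21}{0 + 5} = - \frac{1}{5} \approx -0.2$)
$h{\left(4,6 \right)} t 20 = \left(-1\right) \left(- \frac{1}{5}\right) 20 = \frac{1}{5} \cdot 20 = 4$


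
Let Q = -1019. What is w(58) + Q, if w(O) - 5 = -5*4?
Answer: -1034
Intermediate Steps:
w(O) = -15 (w(O) = 5 - 5*4 = 5 - 20 = -15)
w(58) + Q = -15 - 1019 = -1034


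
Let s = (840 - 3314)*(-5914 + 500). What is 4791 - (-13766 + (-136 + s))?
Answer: -13375543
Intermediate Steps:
s = 13394236 (s = -2474*(-5414) = 13394236)
4791 - (-13766 + (-136 + s)) = 4791 - (-13766 + (-136 + 13394236)) = 4791 - (-13766 + 13394100) = 4791 - 1*13380334 = 4791 - 13380334 = -13375543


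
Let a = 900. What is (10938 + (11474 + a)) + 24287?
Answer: 47599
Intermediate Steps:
(10938 + (11474 + a)) + 24287 = (10938 + (11474 + 900)) + 24287 = (10938 + 12374) + 24287 = 23312 + 24287 = 47599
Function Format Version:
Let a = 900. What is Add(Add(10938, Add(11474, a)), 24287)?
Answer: 47599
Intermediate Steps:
Add(Add(10938, Add(11474, a)), 24287) = Add(Add(10938, Add(11474, 900)), 24287) = Add(Add(10938, 12374), 24287) = Add(23312, 24287) = 47599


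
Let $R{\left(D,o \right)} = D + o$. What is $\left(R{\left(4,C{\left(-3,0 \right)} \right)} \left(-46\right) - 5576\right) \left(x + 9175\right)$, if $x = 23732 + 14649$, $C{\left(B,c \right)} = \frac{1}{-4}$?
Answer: $-273375666$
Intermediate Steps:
$C{\left(B,c \right)} = - \frac{1}{4}$
$x = 38381$
$\left(R{\left(4,C{\left(-3,0 \right)} \right)} \left(-46\right) - 5576\right) \left(x + 9175\right) = \left(\left(4 - \frac{1}{4}\right) \left(-46\right) - 5576\right) \left(38381 + 9175\right) = \left(\frac{15}{4} \left(-46\right) - 5576\right) 47556 = \left(- \frac{345}{2} - 5576\right) 47556 = \left(- \frac{11497}{2}\right) 47556 = -273375666$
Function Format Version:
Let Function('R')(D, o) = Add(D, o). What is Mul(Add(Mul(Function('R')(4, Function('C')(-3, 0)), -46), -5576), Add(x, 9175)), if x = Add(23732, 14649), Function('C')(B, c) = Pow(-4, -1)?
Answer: -273375666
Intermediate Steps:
Function('C')(B, c) = Rational(-1, 4)
x = 38381
Mul(Add(Mul(Function('R')(4, Function('C')(-3, 0)), -46), -5576), Add(x, 9175)) = Mul(Add(Mul(Add(4, Rational(-1, 4)), -46), -5576), Add(38381, 9175)) = Mul(Add(Mul(Rational(15, 4), -46), -5576), 47556) = Mul(Add(Rational(-345, 2), -5576), 47556) = Mul(Rational(-11497, 2), 47556) = -273375666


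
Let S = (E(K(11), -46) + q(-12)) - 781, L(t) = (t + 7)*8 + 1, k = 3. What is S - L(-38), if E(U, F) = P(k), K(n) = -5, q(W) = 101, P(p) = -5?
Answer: -438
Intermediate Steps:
E(U, F) = -5
L(t) = 57 + 8*t (L(t) = (7 + t)*8 + 1 = (56 + 8*t) + 1 = 57 + 8*t)
S = -685 (S = (-5 + 101) - 781 = 96 - 781 = -685)
S - L(-38) = -685 - (57 + 8*(-38)) = -685 - (57 - 304) = -685 - 1*(-247) = -685 + 247 = -438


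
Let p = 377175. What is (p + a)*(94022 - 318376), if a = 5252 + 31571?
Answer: -92882107292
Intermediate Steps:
a = 36823
(p + a)*(94022 - 318376) = (377175 + 36823)*(94022 - 318376) = 413998*(-224354) = -92882107292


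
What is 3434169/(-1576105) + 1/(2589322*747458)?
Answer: -6646523113090955339/3050408500909740980 ≈ -2.1789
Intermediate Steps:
3434169/(-1576105) + 1/(2589322*747458) = 3434169*(-1/1576105) + (1/2589322)*(1/747458) = -3434169/1576105 + 1/1935409443476 = -6646523113090955339/3050408500909740980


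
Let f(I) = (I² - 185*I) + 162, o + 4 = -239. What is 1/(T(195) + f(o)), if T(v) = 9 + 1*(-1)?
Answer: 1/104174 ≈ 9.5993e-6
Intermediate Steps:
o = -243 (o = -4 - 239 = -243)
f(I) = 162 + I² - 185*I
T(v) = 8 (T(v) = 9 - 1 = 8)
1/(T(195) + f(o)) = 1/(8 + (162 + (-243)² - 185*(-243))) = 1/(8 + (162 + 59049 + 44955)) = 1/(8 + 104166) = 1/104174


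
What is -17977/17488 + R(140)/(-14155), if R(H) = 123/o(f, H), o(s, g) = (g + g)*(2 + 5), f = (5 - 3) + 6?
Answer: -62344055453/60647946800 ≈ -1.0280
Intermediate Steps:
f = 8 (f = 2 + 6 = 8)
o(s, g) = 14*g (o(s, g) = (2*g)*7 = 14*g)
R(H) = 123/(14*H) (R(H) = 123/((14*H)) = 123*(1/(14*H)) = 123/(14*H))
-17977/17488 + R(140)/(-14155) = -17977/17488 + ((123/14)/140)/(-14155) = -17977*1/17488 + ((123/14)*(1/140))*(-1/14155) = -17977/17488 + (123/1960)*(-1/14155) = -17977/17488 - 123/27743800 = -62344055453/60647946800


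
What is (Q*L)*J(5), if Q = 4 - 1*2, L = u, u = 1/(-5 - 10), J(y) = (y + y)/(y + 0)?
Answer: -4/15 ≈ -0.26667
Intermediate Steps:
J(y) = 2 (J(y) = (2*y)/y = 2)
u = -1/15 (u = 1/(-15) = -1/15 ≈ -0.066667)
L = -1/15 ≈ -0.066667
Q = 2 (Q = 4 - 2 = 2)
(Q*L)*J(5) = (2*(-1/15))*2 = -2/15*2 = -4/15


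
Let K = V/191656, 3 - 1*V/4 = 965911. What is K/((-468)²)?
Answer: -241477/2623578984 ≈ -9.2041e-5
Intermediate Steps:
V = -3863632 (V = 12 - 4*965911 = 12 - 3863644 = -3863632)
K = -482954/23957 (K = -3863632/191656 = -3863632*1/191656 = -482954/23957 ≈ -20.159)
K/((-468)²) = -482954/(23957*((-468)²)) = -482954/23957/219024 = -482954/23957*1/219024 = -241477/2623578984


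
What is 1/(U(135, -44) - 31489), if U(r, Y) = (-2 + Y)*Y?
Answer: -1/29465 ≈ -3.3939e-5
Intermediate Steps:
U(r, Y) = Y*(-2 + Y)
1/(U(135, -44) - 31489) = 1/(-44*(-2 - 44) - 31489) = 1/(-44*(-46) - 31489) = 1/(2024 - 31489) = 1/(-29465) = -1/29465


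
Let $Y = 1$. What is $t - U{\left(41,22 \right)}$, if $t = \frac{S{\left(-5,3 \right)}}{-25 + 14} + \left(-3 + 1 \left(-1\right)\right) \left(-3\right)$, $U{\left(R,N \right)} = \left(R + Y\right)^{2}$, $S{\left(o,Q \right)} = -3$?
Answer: $- \frac{19269}{11} \approx -1751.7$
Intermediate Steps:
$U{\left(R,N \right)} = \left(1 + R\right)^{2}$ ($U{\left(R,N \right)} = \left(R + 1\right)^{2} = \left(1 + R\right)^{2}$)
$t = \frac{135}{11}$ ($t = - \frac{3}{-25 + 14} + \left(-3 + 1 \left(-1\right)\right) \left(-3\right) = - \frac{3}{-11} + \left(-3 - 1\right) \left(-3\right) = \left(-3\right) \left(- \frac{1}{11}\right) - -12 = \frac{3}{11} + 12 = \frac{135}{11} \approx 12.273$)
$t - U{\left(41,22 \right)} = \frac{135}{11} - \left(1 + 41\right)^{2} = \frac{135}{11} - 42^{2} = \frac{135}{11} - 1764 = - \frac{19269}{11}$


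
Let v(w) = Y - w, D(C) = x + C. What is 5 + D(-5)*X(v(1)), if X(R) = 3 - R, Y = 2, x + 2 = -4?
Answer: -17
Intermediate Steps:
x = -6 (x = -2 - 4 = -6)
D(C) = -6 + C
v(w) = 2 - w
5 + D(-5)*X(v(1)) = 5 + (-6 - 5)*(3 - (2 - 1*1)) = 5 - 11*(3 - (2 - 1)) = 5 - 11*(3 - 1*1) = 5 - 11*(3 - 1) = 5 - 11*2 = 5 - 22 = -17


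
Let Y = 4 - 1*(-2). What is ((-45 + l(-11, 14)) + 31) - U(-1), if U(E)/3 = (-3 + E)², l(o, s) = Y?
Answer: -56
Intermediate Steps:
Y = 6 (Y = 4 + 2 = 6)
l(o, s) = 6
U(E) = 3*(-3 + E)²
((-45 + l(-11, 14)) + 31) - U(-1) = ((-45 + 6) + 31) - 3*(-3 - 1)² = (-39 + 31) - 3*(-4)² = -8 - 3*16 = -8 - 1*48 = -8 - 48 = -56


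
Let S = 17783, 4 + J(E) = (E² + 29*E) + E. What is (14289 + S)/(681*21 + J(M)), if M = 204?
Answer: 32072/62033 ≈ 0.51702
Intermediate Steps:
J(E) = -4 + E² + 30*E (J(E) = -4 + ((E² + 29*E) + E) = -4 + (E² + 30*E) = -4 + E² + 30*E)
(14289 + S)/(681*21 + J(M)) = (14289 + 17783)/(681*21 + (-4 + 204² + 30*204)) = 32072/(14301 + (-4 + 41616 + 6120)) = 32072/(14301 + 47732) = 32072/62033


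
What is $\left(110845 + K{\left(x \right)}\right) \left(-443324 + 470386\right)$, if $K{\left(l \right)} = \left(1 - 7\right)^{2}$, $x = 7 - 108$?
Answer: $3000661622$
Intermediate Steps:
$x = -101$ ($x = 7 - 108 = -101$)
$K{\left(l \right)} = 36$ ($K{\left(l \right)} = \left(-6\right)^{2} = 36$)
$\left(110845 + K{\left(x \right)}\right) \left(-443324 + 470386\right) = \left(110845 + 36\right) \left(-443324 + 470386\right) = 110881 \cdot 27062 = 3000661622$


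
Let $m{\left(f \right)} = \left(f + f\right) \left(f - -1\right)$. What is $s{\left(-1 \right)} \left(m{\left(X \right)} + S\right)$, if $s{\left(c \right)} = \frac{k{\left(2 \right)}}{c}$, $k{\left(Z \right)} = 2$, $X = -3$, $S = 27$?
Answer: $-78$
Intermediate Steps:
$m{\left(f \right)} = 2 f \left(1 + f\right)$ ($m{\left(f \right)} = 2 f \left(f + 1\right) = 2 f \left(1 + f\right)$)
$s{\left(c \right)} = \frac{2}{c}$
$s{\left(-1 \right)} \left(m{\left(X \right)} + S\right) = \frac{2}{-1} \left(2 \left(-3\right) \left(1 - 3\right) + 27\right) = 2 \left(-1\right) \left(2 \left(-3\right) \left(-2\right) + 27\right) = - 2 \left(12 + 27\right) = \left(-2\right) 39 = -78$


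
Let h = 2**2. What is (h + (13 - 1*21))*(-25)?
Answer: 100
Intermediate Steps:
h = 4
(h + (13 - 1*21))*(-25) = (4 + (13 - 1*21))*(-25) = (4 + (13 - 21))*(-25) = (4 - 8)*(-25) = -4*(-25) = 100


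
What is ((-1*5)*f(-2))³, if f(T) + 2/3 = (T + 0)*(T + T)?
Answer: -1331000/27 ≈ -49296.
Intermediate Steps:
f(T) = -⅔ + 2*T² (f(T) = -⅔ + (T + 0)*(T + T) = -⅔ + T*(2*T) = -⅔ + 2*T²)
((-1*5)*f(-2))³ = ((-1*5)*(-⅔ + 2*(-2)²))³ = (-5*(-⅔ + 2*4))³ = (-5*(-⅔ + 8))³ = (-5*22/3)³ = (-110/3)³ = -1331000/27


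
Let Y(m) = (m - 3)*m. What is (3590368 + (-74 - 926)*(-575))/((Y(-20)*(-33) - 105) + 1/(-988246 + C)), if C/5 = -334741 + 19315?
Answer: -10685735098368/39211772161 ≈ -272.51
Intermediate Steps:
Y(m) = m*(-3 + m) (Y(m) = (-3 + m)*m = m*(-3 + m))
C = -1577130 (C = 5*(-334741 + 19315) = 5*(-315426) = -1577130)
(3590368 + (-74 - 926)*(-575))/((Y(-20)*(-33) - 105) + 1/(-988246 + C)) = (3590368 + (-74 - 926)*(-575))/((-20*(-3 - 20)*(-33) - 105) + 1/(-988246 - 1577130)) = (3590368 - 1000*(-575))/((-20*(-23)*(-33) - 105) + 1/(-2565376)) = (3590368 + 575000)/((460*(-33) - 105) - 1/2565376) = 4165368/((-15180 - 105) - 1/2565376) = 4165368/(-15285 - 1/2565376) = 4165368/(-39211772161/2565376) = 4165368*(-2565376/39211772161) = -10685735098368/39211772161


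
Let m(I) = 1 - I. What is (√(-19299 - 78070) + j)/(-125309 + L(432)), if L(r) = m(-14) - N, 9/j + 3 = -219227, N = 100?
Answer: 3/9163375540 - I*√97369/125394 ≈ 3.2739e-10 - 0.0024885*I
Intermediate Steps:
j = -9/219230 (j = 9/(-3 - 219227) = 9/(-219230) = 9*(-1/219230) = -9/219230 ≈ -4.1053e-5)
L(r) = -85 (L(r) = (1 - 1*(-14)) - 1*100 = (1 + 14) - 100 = 15 - 100 = -85)
(√(-19299 - 78070) + j)/(-125309 + L(432)) = (√(-19299 - 78070) - 9/219230)/(-125309 - 85) = (√(-97369) - 9/219230)/(-125394) = (I*√97369 - 9/219230)*(-1/125394) = (-9/219230 + I*√97369)*(-1/125394) = 3/9163375540 - I*√97369/125394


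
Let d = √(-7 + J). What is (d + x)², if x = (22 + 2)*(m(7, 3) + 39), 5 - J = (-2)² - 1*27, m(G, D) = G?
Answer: (1104 + √21)² ≈ 1.2290e+6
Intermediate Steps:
J = 28 (J = 5 - ((-2)² - 1*27) = 5 - (4 - 27) = 5 - 1*(-23) = 5 + 23 = 28)
x = 1104 (x = (22 + 2)*(7 + 39) = 24*46 = 1104)
d = √21 (d = √(-7 + 28) = √21 ≈ 4.5826)
(d + x)² = (√21 + 1104)² = (1104 + √21)²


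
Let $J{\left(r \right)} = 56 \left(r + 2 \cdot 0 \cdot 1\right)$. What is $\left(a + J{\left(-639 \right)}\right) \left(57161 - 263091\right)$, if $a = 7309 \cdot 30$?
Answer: $-37785271980$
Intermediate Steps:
$a = 219270$
$J{\left(r \right)} = 56 r$ ($J{\left(r \right)} = 56 \left(r + 0 \cdot 1\right) = 56 \left(r + 0\right) = 56 r$)
$\left(a + J{\left(-639 \right)}\right) \left(57161 - 263091\right) = \left(219270 + 56 \left(-639\right)\right) \left(57161 - 263091\right) = \left(219270 - 35784\right) \left(-205930\right) = 183486 \left(-205930\right) = -37785271980$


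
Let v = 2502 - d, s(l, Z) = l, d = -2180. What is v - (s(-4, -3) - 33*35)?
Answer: 5841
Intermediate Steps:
v = 4682 (v = 2502 - 1*(-2180) = 2502 + 2180 = 4682)
v - (s(-4, -3) - 33*35) = 4682 - (-4 - 33*35) = 4682 - (-4 - 1155) = 4682 - 1*(-1159) = 4682 + 1159 = 5841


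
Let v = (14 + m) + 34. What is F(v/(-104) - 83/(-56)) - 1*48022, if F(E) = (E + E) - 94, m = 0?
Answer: -17513481/364 ≈ -48114.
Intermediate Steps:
v = 48 (v = (14 + 0) + 34 = 14 + 34 = 48)
F(E) = -94 + 2*E (F(E) = 2*E - 94 = -94 + 2*E)
F(v/(-104) - 83/(-56)) - 1*48022 = (-94 + 2*(48/(-104) - 83/(-56))) - 1*48022 = (-94 + 2*(48*(-1/104) - 83*(-1/56))) - 48022 = (-94 + 2*(-6/13 + 83/56)) - 48022 = (-94 + 2*(743/728)) - 48022 = (-94 + 743/364) - 48022 = -33473/364 - 48022 = -17513481/364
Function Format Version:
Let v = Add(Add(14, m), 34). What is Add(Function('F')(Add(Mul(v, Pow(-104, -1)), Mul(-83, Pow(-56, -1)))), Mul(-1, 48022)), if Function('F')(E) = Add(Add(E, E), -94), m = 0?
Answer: Rational(-17513481, 364) ≈ -48114.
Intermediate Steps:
v = 48 (v = Add(Add(14, 0), 34) = Add(14, 34) = 48)
Function('F')(E) = Add(-94, Mul(2, E)) (Function('F')(E) = Add(Mul(2, E), -94) = Add(-94, Mul(2, E)))
Add(Function('F')(Add(Mul(v, Pow(-104, -1)), Mul(-83, Pow(-56, -1)))), Mul(-1, 48022)) = Add(Add(-94, Mul(2, Add(Mul(48, Pow(-104, -1)), Mul(-83, Pow(-56, -1))))), Mul(-1, 48022)) = Add(Add(-94, Mul(2, Add(Mul(48, Rational(-1, 104)), Mul(-83, Rational(-1, 56))))), -48022) = Add(Add(-94, Mul(2, Add(Rational(-6, 13), Rational(83, 56)))), -48022) = Add(Add(-94, Mul(2, Rational(743, 728))), -48022) = Add(Add(-94, Rational(743, 364)), -48022) = Add(Rational(-33473, 364), -48022) = Rational(-17513481, 364)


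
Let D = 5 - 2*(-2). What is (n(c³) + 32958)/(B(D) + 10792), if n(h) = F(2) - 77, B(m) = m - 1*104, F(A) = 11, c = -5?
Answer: 32892/10697 ≈ 3.0749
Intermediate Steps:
D = 9 (D = 5 + 4 = 9)
B(m) = -104 + m (B(m) = m - 104 = -104 + m)
n(h) = -66 (n(h) = 11 - 77 = -66)
(n(c³) + 32958)/(B(D) + 10792) = (-66 + 32958)/((-104 + 9) + 10792) = 32892/(-95 + 10792) = 32892/10697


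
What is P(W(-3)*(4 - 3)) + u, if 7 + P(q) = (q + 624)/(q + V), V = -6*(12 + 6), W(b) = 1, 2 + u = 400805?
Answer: 42884547/107 ≈ 4.0079e+5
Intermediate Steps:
u = 400803 (u = -2 + 400805 = 400803)
V = -108 (V = -6*18 = -108)
P(q) = -7 + (624 + q)/(-108 + q) (P(q) = -7 + (q + 624)/(q - 108) = -7 + (624 + q)/(-108 + q))
P(W(-3)*(4 - 3)) + u = 6*(230 - (4 - 3))/(-108 + 1*(4 - 3)) + 400803 = 6*(230 - 1)/(-108 + 1*1) + 400803 = 6*(230 - 1*1)/(-108 + 1) + 400803 = 6*(230 - 1)/(-107) + 400803 = 6*(-1/107)*229 + 400803 = -1374/107 + 400803 = 42884547/107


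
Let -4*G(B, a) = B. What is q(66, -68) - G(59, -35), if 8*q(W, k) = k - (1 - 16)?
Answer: 65/8 ≈ 8.1250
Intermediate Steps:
G(B, a) = -B/4
q(W, k) = 15/8 + k/8 (q(W, k) = (k - (1 - 16))/8 = (k - 1*(-15))/8 = (k + 15)/8 = (15 + k)/8 = 15/8 + k/8)
q(66, -68) - G(59, -35) = (15/8 + (⅛)*(-68)) - (-1)*59/4 = (15/8 - 17/2) - 1*(-59/4) = -53/8 + 59/4 = 65/8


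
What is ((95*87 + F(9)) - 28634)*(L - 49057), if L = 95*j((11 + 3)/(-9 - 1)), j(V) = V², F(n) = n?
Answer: 995009488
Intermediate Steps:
L = 931/5 (L = 95*((11 + 3)/(-9 - 1))² = 95*(14/(-10))² = 95*(14*(-⅒))² = 95*(-7/5)² = 95*(49/25) = 931/5 ≈ 186.20)
((95*87 + F(9)) - 28634)*(L - 49057) = ((95*87 + 9) - 28634)*(931/5 - 49057) = ((8265 + 9) - 28634)*(-244354/5) = (8274 - 28634)*(-244354/5) = -20360*(-244354/5) = 995009488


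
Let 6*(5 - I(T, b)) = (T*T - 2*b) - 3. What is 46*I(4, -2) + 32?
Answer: 395/3 ≈ 131.67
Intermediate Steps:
I(T, b) = 11/2 - T²/6 + b/3 (I(T, b) = 5 - ((T*T - 2*b) - 3)/6 = 5 - ((T² - 2*b) - 3)/6 = 5 - (-3 + T² - 2*b)/6 = 5 + (½ - T²/6 + b/3) = 11/2 - T²/6 + b/3)
46*I(4, -2) + 32 = 46*(11/2 - ⅙*4² + (⅓)*(-2)) + 32 = 46*(11/2 - ⅙*16 - ⅔) + 32 = 46*(11/2 - 8/3 - ⅔) + 32 = 46*(13/6) + 32 = 299/3 + 32 = 395/3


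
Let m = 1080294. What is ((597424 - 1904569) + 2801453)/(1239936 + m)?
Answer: 747154/1160115 ≈ 0.64403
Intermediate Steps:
((597424 - 1904569) + 2801453)/(1239936 + m) = ((597424 - 1904569) + 2801453)/(1239936 + 1080294) = (-1307145 + 2801453)/2320230 = 1494308*(1/2320230) = 747154/1160115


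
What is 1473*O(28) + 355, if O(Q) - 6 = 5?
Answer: 16558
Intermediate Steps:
O(Q) = 11 (O(Q) = 6 + 5 = 11)
1473*O(28) + 355 = 1473*11 + 355 = 16203 + 355 = 16558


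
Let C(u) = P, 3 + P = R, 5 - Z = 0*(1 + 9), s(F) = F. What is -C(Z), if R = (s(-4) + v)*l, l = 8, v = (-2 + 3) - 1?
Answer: 35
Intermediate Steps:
v = 0 (v = 1 - 1 = 0)
R = -32 (R = (-4 + 0)*8 = -4*8 = -32)
Z = 5 (Z = 5 - 0*(1 + 9) = 5 - 0*10 = 5 - 1*0 = 5 + 0 = 5)
P = -35 (P = -3 - 32 = -35)
C(u) = -35
-C(Z) = -1*(-35) = 35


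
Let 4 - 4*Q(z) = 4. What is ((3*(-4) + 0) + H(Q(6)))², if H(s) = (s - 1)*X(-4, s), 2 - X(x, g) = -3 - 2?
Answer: 361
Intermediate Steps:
X(x, g) = 7 (X(x, g) = 2 - (-3 - 2) = 2 - 1*(-5) = 2 + 5 = 7)
Q(z) = 0 (Q(z) = 1 - ¼*4 = 1 - 1 = 0)
H(s) = -7 + 7*s (H(s) = (s - 1)*7 = (-1 + s)*7 = -7 + 7*s)
((3*(-4) + 0) + H(Q(6)))² = ((3*(-4) + 0) + (-7 + 7*0))² = ((-12 + 0) + (-7 + 0))² = (-12 - 7)² = (-19)² = 361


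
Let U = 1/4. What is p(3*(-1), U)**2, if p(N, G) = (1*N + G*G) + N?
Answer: 9025/256 ≈ 35.254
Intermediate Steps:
U = 1/4 ≈ 0.25000
p(N, G) = G**2 + 2*N (p(N, G) = (N + G**2) + N = G**2 + 2*N)
p(3*(-1), U)**2 = ((1/4)**2 + 2*(3*(-1)))**2 = (1/16 + 2*(-3))**2 = (1/16 - 6)**2 = (-95/16)**2 = 9025/256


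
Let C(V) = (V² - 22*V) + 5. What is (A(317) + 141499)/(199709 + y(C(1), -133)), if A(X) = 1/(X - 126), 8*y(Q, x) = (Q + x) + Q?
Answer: 216210480/305123837 ≈ 0.70860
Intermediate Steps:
C(V) = 5 + V² - 22*V
y(Q, x) = Q/4 + x/8 (y(Q, x) = ((Q + x) + Q)/8 = (x + 2*Q)/8 = Q/4 + x/8)
A(X) = 1/(-126 + X)
(A(317) + 141499)/(199709 + y(C(1), -133)) = (1/(-126 + 317) + 141499)/(199709 + ((5 + 1² - 22*1)/4 + (⅛)*(-133))) = (1/191 + 141499)/(199709 + ((5 + 1 - 22)/4 - 133/8)) = (1/191 + 141499)/(199709 + ((¼)*(-16) - 133/8)) = 27026310/(191*(199709 + (-4 - 133/8))) = 27026310/(191*(199709 - 165/8)) = 27026310/(191*(1597507/8)) = (27026310/191)*(8/1597507) = 216210480/305123837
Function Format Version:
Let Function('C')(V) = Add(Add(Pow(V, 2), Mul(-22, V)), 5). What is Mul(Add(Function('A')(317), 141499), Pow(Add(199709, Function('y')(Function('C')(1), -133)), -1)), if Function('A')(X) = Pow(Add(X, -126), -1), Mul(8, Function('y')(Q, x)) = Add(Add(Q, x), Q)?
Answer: Rational(216210480, 305123837) ≈ 0.70860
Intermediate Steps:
Function('C')(V) = Add(5, Pow(V, 2), Mul(-22, V))
Function('y')(Q, x) = Add(Mul(Rational(1, 4), Q), Mul(Rational(1, 8), x)) (Function('y')(Q, x) = Mul(Rational(1, 8), Add(Add(Q, x), Q)) = Mul(Rational(1, 8), Add(x, Mul(2, Q))) = Add(Mul(Rational(1, 4), Q), Mul(Rational(1, 8), x)))
Function('A')(X) = Pow(Add(-126, X), -1)
Mul(Add(Function('A')(317), 141499), Pow(Add(199709, Function('y')(Function('C')(1), -133)), -1)) = Mul(Add(Pow(Add(-126, 317), -1), 141499), Pow(Add(199709, Add(Mul(Rational(1, 4), Add(5, Pow(1, 2), Mul(-22, 1))), Mul(Rational(1, 8), -133))), -1)) = Mul(Add(Pow(191, -1), 141499), Pow(Add(199709, Add(Mul(Rational(1, 4), Add(5, 1, -22)), Rational(-133, 8))), -1)) = Mul(Add(Rational(1, 191), 141499), Pow(Add(199709, Add(Mul(Rational(1, 4), -16), Rational(-133, 8))), -1)) = Mul(Rational(27026310, 191), Pow(Add(199709, Add(-4, Rational(-133, 8))), -1)) = Mul(Rational(27026310, 191), Pow(Add(199709, Rational(-165, 8)), -1)) = Mul(Rational(27026310, 191), Pow(Rational(1597507, 8), -1)) = Mul(Rational(27026310, 191), Rational(8, 1597507)) = Rational(216210480, 305123837)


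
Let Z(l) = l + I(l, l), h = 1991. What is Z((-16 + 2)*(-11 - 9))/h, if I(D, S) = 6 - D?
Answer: 6/1991 ≈ 0.0030136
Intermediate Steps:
Z(l) = 6 (Z(l) = l + (6 - l) = 6)
Z((-16 + 2)*(-11 - 9))/h = 6/1991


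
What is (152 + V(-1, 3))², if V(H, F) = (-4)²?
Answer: 28224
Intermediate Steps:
V(H, F) = 16
(152 + V(-1, 3))² = (152 + 16)² = 168² = 28224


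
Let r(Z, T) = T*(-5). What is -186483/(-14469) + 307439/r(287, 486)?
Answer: -1331727067/11719890 ≈ -113.63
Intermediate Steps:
r(Z, T) = -5*T
-186483/(-14469) + 307439/r(287, 486) = -186483/(-14469) + 307439/((-5*486)) = -186483*(-1/14469) + 307439/(-2430) = 62161/4823 + 307439*(-1/2430) = 62161/4823 - 307439/2430 = -1331727067/11719890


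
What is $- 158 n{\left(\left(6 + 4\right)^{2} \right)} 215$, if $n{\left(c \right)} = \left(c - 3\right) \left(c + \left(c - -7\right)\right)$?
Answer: $-682083630$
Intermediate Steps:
$n{\left(c \right)} = \left(-3 + c\right) \left(7 + 2 c\right)$ ($n{\left(c \right)} = \left(-3 + c\right) \left(c + \left(c + 7\right)\right) = \left(-3 + c\right) \left(c + \left(7 + c\right)\right) = \left(-3 + c\right) \left(7 + 2 c\right)$)
$- 158 n{\left(\left(6 + 4\right)^{2} \right)} 215 = - 158 \left(-21 + \left(6 + 4\right)^{2} + 2 \left(\left(6 + 4\right)^{2}\right)^{2}\right) 215 = - 158 \left(-21 + 10^{2} + 2 \left(10^{2}\right)^{2}\right) 215 = - 158 \left(-21 + 100 + 2 \cdot 100^{2}\right) 215 = - 158 \left(-21 + 100 + 2 \cdot 10000\right) 215 = - 158 \left(-21 + 100 + 20000\right) 215 = \left(-158\right) 20079 \cdot 215 = \left(-3172482\right) 215 = -682083630$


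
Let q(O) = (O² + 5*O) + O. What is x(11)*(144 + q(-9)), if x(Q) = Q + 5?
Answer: 2736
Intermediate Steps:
x(Q) = 5 + Q
q(O) = O² + 6*O
x(11)*(144 + q(-9)) = (5 + 11)*(144 - 9*(6 - 9)) = 16*(144 - 9*(-3)) = 16*(144 + 27) = 16*171 = 2736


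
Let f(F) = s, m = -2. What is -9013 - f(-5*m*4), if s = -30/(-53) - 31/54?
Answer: -25795183/2862 ≈ -9013.0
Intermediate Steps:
s = -23/2862 (s = -30*(-1/53) - 31*1/54 = 30/53 - 31/54 = -23/2862 ≈ -0.0080363)
f(F) = -23/2862
-9013 - f(-5*m*4) = -9013 - 1*(-23/2862) = -9013 + 23/2862 = -25795183/2862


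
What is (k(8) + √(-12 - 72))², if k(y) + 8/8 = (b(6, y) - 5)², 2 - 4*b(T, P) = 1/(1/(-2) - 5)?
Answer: 3968556/14641 + 9120*I*√21/121 ≈ 271.06 + 345.4*I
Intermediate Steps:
b(T, P) = 6/11 (b(T, P) = ½ - 1/(4*(1/(-2) - 5)) = ½ - 1/(4*(-½ - 5)) = ½ - 1/(4*(-11/2)) = ½ - ¼*(-2/11) = ½ + 1/22 = 6/11)
k(y) = 2280/121 (k(y) = -1 + (6/11 - 5)² = -1 + (-49/11)² = -1 + 2401/121 = 2280/121)
(k(8) + √(-12 - 72))² = (2280/121 + √(-12 - 72))² = (2280/121 + √(-84))² = (2280/121 + 2*I*√21)²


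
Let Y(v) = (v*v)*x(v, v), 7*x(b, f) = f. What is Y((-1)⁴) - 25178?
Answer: -176245/7 ≈ -25178.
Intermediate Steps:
x(b, f) = f/7
Y(v) = v³/7 (Y(v) = (v*v)*(v/7) = v²*(v/7) = v³/7)
Y((-1)⁴) - 25178 = ((-1)⁴)³/7 - 25178 = (⅐)*1³ - 25178 = (⅐)*1 - 25178 = ⅐ - 25178 = -176245/7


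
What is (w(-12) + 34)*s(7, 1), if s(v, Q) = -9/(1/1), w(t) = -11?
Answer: -207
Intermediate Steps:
s(v, Q) = -9 (s(v, Q) = -9/1 = -9*1 = -9)
(w(-12) + 34)*s(7, 1) = (-11 + 34)*(-9) = 23*(-9) = -207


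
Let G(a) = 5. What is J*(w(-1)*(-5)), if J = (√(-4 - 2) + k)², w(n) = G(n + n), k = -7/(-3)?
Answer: 125/9 - 350*I*√6/3 ≈ 13.889 - 285.77*I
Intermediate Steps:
k = 7/3 (k = -7*(-⅓) = 7/3 ≈ 2.3333)
w(n) = 5
J = (7/3 + I*√6)² (J = (√(-4 - 2) + 7/3)² = (√(-6) + 7/3)² = (I*√6 + 7/3)² = (7/3 + I*√6)² ≈ -0.55556 + 11.431*I)
J*(w(-1)*(-5)) = (-5/9 + 14*I*√6/3)*(5*(-5)) = (-5/9 + 14*I*√6/3)*(-25) = 125/9 - 350*I*√6/3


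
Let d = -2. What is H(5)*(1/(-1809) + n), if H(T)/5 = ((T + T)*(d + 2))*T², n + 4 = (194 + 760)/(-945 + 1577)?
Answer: 0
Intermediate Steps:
n = -787/316 (n = -4 + (194 + 760)/(-945 + 1577) = -4 + 954/632 = -4 + 954*(1/632) = -4 + 477/316 = -787/316 ≈ -2.4905)
H(T) = 0 (H(T) = 5*(((T + T)*(-2 + 2))*T²) = 5*(((2*T)*0)*T²) = 5*(0*T²) = 5*0 = 0)
H(5)*(1/(-1809) + n) = 0*(1/(-1809) - 787/316) = 0*(-1/1809 - 787/316) = 0*(-1423999/571644) = 0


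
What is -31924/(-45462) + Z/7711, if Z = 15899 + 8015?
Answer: 60606556/15934431 ≈ 3.8035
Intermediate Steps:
Z = 23914
-31924/(-45462) + Z/7711 = -31924/(-45462) + 23914/7711 = -31924*(-1/45462) + 23914*(1/7711) = 15962/22731 + 2174/701 = 60606556/15934431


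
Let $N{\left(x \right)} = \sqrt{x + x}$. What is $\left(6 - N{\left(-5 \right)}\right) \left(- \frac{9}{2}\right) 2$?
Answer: $-54 + 9 i \sqrt{10} \approx -54.0 + 28.461 i$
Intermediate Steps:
$N{\left(x \right)} = \sqrt{2} \sqrt{x}$ ($N{\left(x \right)} = \sqrt{2 x} = \sqrt{2} \sqrt{x}$)
$\left(6 - N{\left(-5 \right)}\right) \left(- \frac{9}{2}\right) 2 = \left(6 - \sqrt{2} \sqrt{-5}\right) \left(- \frac{9}{2}\right) 2 = \left(6 - \sqrt{2} i \sqrt{5}\right) \left(\left(-9\right) \frac{1}{2}\right) 2 = \left(6 - i \sqrt{10}\right) \left(- \frac{9}{2}\right) 2 = \left(-27 + \frac{9 i \sqrt{10}}{2}\right) 2 = -54 + 9 i \sqrt{10}$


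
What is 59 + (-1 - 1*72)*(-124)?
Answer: 9111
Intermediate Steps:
59 + (-1 - 1*72)*(-124) = 59 + (-1 - 72)*(-124) = 59 - 73*(-124) = 59 + 9052 = 9111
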